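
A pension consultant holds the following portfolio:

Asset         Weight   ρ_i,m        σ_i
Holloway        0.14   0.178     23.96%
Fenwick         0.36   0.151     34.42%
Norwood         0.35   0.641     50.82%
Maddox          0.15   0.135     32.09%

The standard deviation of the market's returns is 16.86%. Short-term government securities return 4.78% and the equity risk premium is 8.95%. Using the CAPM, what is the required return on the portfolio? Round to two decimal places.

β_Holloway = 0.178 × 23.96% / 16.86% = 0.2530
β_Fenwick = 0.151 × 34.42% / 16.86% = 0.3083
β_Norwood = 0.641 × 50.82% / 16.86% = 1.9321
β_Maddox = 0.135 × 32.09% / 16.86% = 0.2569
β_P = Σ w_i β_i = 0.14×0.2530 + 0.36×0.3083 + 0.35×1.9321 + 0.15×0.2569 = 0.8612
E(R_P) = R_f + β_P × MRP = 4.78% + 0.8612 × 8.95% = 12.49%

12.49%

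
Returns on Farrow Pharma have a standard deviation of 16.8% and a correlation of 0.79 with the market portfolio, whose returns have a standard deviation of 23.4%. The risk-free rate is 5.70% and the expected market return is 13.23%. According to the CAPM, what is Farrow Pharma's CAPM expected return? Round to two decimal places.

9.97%

β = ρ × σ_i / σ_m = 0.79 × 16.8% / 23.4% = 0.5672
MRP = 13.23% − 5.70% = 7.53%
E(R) = 5.70% + 0.5672 × 7.53% = 9.97%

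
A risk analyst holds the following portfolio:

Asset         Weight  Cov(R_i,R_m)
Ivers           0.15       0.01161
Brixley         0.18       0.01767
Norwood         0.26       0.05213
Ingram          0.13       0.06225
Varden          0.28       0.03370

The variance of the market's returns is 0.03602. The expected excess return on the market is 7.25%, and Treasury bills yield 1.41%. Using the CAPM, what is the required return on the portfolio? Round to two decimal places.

8.66%

β_Ivers = 0.01161 / 0.03602 = 0.3223
β_Brixley = 0.01767 / 0.03602 = 0.4906
β_Norwood = 0.05213 / 0.03602 = 1.4473
β_Ingram = 0.06225 / 0.03602 = 1.7282
β_Varden = 0.03370 / 0.03602 = 0.9356
β_P = Σ w_i β_i = 0.15×0.3223 + 0.18×0.4906 + 0.26×1.4473 + 0.13×1.7282 + 0.28×0.9356 = 0.9996
E(R_P) = R_f + β_P × MRP = 1.41% + 0.9996 × 7.25% = 8.66%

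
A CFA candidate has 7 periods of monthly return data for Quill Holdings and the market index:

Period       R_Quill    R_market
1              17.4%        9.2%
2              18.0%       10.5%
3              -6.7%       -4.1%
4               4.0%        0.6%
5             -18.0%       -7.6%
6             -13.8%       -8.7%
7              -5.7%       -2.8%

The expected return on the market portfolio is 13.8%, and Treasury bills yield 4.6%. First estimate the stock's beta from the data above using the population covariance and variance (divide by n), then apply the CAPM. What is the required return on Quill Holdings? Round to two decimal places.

21.58%

Mean R_i = (17.4 + 18.0 − 6.7 + 4.0 − 18.0 − 13.8 − 5.7) / 7 = -0.6857%
Mean R_m = (9.2 + 10.5 − 4.1 + 0.6 − 7.6 − 8.7 − 2.8) / 7 = -0.4143%
Σ(R_i − R̄_i)(R_m − R̄_m) = 649.7814  ⇒  Cov = 649.7814 / 7 = 92.8259
Σ(R_m − R̄_m)² = 352.1486  ⇒  Var(R_m) = 352.1486 / 7 = 50.3069
β = Cov / Var(R_m) = 92.8259 / 50.3069 = 1.8452
MRP = 13.8% − 4.6% = 9.20%
E(R) = R_f + β × MRP = 4.6% + 1.8452 × 9.2% = 21.58%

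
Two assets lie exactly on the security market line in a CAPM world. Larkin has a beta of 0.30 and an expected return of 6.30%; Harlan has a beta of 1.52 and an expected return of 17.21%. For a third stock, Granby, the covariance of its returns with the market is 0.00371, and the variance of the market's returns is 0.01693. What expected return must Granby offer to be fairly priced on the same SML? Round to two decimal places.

MRP = (17.21% − 6.30%) / (1.52 − 0.30) = 8.9426%
R_f = 6.30% − 0.30 × 8.9426% = 3.6172%
β_Granby = Cov / Var(R_m) = 0.00371 / 0.01693 = 0.2191
E(R_Granby) = R_f + β × MRP = 3.6172% + 0.2191 × 8.9426% = 5.58%

5.58%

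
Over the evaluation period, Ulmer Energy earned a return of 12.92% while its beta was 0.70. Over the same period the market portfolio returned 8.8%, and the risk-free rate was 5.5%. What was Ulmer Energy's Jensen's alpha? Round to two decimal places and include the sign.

Market excess return = 8.8% − 5.5% = 3.30%
CAPM benchmark = R_f + β(R_m − R_f) = 5.5% + 0.70 × 3.3% = 7.8100%
α = actual − benchmark = 12.92% − 7.8100% = +5.11%

+5.11%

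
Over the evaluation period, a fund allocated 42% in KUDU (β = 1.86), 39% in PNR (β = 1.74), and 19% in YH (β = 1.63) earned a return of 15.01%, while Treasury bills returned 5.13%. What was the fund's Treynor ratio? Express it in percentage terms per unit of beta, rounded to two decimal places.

5.58%

β_P = 0.42×1.86 + 0.39×1.74 + 0.19×1.63 = 1.7695
Treynor = (R_P − R_f) / β_P = (15.01% − 5.13%) / 1.7695 = 9.88% / 1.7695 = 5.58%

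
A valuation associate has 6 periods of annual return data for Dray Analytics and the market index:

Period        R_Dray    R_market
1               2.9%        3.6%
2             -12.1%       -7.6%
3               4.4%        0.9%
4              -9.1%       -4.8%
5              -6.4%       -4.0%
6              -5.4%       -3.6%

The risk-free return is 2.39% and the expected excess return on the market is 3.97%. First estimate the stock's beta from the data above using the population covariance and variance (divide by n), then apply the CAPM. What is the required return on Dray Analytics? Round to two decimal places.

Mean R_i = (2.9 − 12.1 + 4.4 − 9.1 − 6.4 − 5.4) / 6 = -4.2833%
Mean R_m = (3.6 − 7.6 + 0.9 − 4.8 − 4.0 − 3.6) / 6 = -2.5833%
Σ(R_i − R̄_i)(R_m − R̄_m) = 128.6883  ⇒  Cov = 128.6883 / 6 = 21.4481
Σ(R_m − R̄_m)² = 83.4883  ⇒  Var(R_m) = 83.4883 / 6 = 13.9147
β = Cov / Var(R_m) = 21.4481 / 13.9147 = 1.5414
E(R) = R_f + β × MRP = 2.39% + 1.5414 × 3.97% = 8.51%

8.51%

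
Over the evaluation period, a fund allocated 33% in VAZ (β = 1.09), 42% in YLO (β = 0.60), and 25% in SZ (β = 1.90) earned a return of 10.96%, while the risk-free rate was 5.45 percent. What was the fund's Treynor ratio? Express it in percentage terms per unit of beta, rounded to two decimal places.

5.07%

β_P = 0.33×1.09 + 0.42×0.60 + 0.25×1.90 = 1.0867
Treynor = (R_P − R_f) / β_P = (10.96% − 5.45%) / 1.0867 = 5.51% / 1.0867 = 5.07%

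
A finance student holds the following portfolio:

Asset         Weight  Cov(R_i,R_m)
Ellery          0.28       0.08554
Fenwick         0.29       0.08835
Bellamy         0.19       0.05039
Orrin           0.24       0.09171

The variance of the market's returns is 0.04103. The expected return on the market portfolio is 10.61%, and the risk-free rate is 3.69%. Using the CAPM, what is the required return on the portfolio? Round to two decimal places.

17.38%

β_Ellery = 0.08554 / 0.04103 = 2.0848
β_Fenwick = 0.08835 / 0.04103 = 2.1533
β_Bellamy = 0.05039 / 0.04103 = 1.2281
β_Orrin = 0.09171 / 0.04103 = 2.2352
β_P = Σ w_i β_i = 0.28×2.0848 + 0.29×2.1533 + 0.19×1.2281 + 0.24×2.2352 = 1.9780
MRP = 10.61% − 3.69% = 6.92%
E(R_P) = R_f + β_P × MRP = 3.69% + 1.9780 × 6.92% = 17.38%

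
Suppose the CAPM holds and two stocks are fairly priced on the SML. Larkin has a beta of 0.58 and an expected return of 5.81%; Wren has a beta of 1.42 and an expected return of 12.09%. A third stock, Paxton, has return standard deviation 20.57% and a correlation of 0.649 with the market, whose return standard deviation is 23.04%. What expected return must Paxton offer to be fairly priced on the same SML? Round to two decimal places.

MRP = (12.09% − 5.81%) / (1.42 − 0.58) = 7.4762%
R_f = 5.81% − 0.58 × 7.4762% = 1.4738%
β_Paxton = ρ·σ_i/σ_m = 0.649 × 20.57 / 23.04 = 0.5794
E(R_Paxton) = R_f + β × MRP = 1.4738% + 0.5794 × 7.4762% = 5.81%

5.81%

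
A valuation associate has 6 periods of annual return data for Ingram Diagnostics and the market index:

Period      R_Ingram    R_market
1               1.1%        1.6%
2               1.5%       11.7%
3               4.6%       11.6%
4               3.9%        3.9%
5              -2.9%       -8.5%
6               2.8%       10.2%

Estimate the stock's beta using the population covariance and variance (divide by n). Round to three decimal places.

Mean R_i = (1.1 + 1.5 + 4.6 + 3.9 − 2.9 + 2.8) / 6 = 1.8333%
Mean R_m = (1.6 + 11.7 + 11.6 + 3.9 − 8.5 + 10.2) / 6 = 5.0833%
Σ(R_i − R̄_i)(R_m − R̄_m) = 85.1733  ⇒  Cov = 85.1733 / 6 = 14.1956
Σ(R_m − R̄_m)² = 310.4683  ⇒  Var(R_m) = 310.4683 / 6 = 51.7447
β = Cov / Var(R_m) = 14.1956 / 51.7447 = 0.2743

0.274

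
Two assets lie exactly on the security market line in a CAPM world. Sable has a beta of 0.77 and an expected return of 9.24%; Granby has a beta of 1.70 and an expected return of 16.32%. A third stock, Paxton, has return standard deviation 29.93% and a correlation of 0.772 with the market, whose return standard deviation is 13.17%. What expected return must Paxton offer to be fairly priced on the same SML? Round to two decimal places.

16.73%

MRP = (16.32% − 9.24%) / (1.70 − 0.77) = 7.6129%
R_f = 9.24% − 0.77 × 7.6129% = 3.3781%
β_Paxton = ρ·σ_i/σ_m = 0.772 × 29.93 / 13.17 = 1.7544
E(R_Paxton) = R_f + β × MRP = 3.3781% + 1.7544 × 7.6129% = 16.73%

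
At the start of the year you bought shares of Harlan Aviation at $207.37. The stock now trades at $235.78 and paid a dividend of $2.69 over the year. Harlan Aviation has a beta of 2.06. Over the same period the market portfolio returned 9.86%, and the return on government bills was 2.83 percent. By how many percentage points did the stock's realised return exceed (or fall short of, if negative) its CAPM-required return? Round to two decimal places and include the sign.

Realised HPR = (P1 + D1 − P0) / P0 = (235.78 + 2.69 − 207.37) / 207.37 = 31.10 / 207.37 = 14.9973%
MRP = 9.86% − 2.83% = 7.03%
CAPM required = R_f + β·MRP = 2.83% + 2.06 × 7.03% = 17.3118%
α = realised − required = 14.9973% − 17.3118% = -2.31%

-2.31%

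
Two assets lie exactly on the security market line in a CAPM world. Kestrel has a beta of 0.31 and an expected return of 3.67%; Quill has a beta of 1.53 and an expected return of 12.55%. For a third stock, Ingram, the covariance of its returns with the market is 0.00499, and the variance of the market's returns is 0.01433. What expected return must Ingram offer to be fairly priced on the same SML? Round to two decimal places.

MRP = (12.55% − 3.67%) / (1.53 − 0.31) = 7.2787%
R_f = 3.67% − 0.31 × 7.2787% = 1.4136%
β_Ingram = Cov / Var(R_m) = 0.00499 / 0.01433 = 0.3482
E(R_Ingram) = R_f + β × MRP = 1.4136% + 0.3482 × 7.2787% = 3.95%

3.95%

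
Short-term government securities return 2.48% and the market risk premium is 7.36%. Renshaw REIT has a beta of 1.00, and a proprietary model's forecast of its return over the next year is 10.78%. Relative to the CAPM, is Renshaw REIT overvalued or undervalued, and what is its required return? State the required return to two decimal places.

Undervalued; required return 9.84%

Required return = R_f + β·MRP = 2.48% + 1.00 × 7.36% = 9.84%
Forecast 10.78% > required 9.84% → the stock plots above the SML → undervalued.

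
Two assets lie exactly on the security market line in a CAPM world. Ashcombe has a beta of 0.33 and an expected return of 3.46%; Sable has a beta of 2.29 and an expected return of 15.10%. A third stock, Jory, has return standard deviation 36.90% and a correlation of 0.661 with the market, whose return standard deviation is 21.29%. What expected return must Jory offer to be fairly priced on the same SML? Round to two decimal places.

MRP = (15.10% − 3.46%) / (2.29 − 0.33) = 5.9388%
R_f = 3.46% − 0.33 × 5.9388% = 1.5002%
β_Jory = ρ·σ_i/σ_m = 0.661 × 36.90 / 21.29 = 1.1457
E(R_Jory) = R_f + β × MRP = 1.5002% + 1.1457 × 5.9388% = 8.30%

8.30%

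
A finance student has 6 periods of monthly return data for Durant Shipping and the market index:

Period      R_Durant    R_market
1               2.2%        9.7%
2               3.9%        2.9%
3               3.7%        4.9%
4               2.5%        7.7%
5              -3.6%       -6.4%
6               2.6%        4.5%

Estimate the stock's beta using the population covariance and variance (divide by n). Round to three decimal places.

0.389

Mean R_i = (2.2 + 3.9 + 3.7 + 2.5 − 3.6 + 2.6) / 6 = 1.8833%
Mean R_m = (9.7 + 2.9 + 4.9 + 7.7 − 6.4 + 4.5) / 6 = 3.8833%
Σ(R_i − R̄_i)(R_m − R̄_m) = 60.8883  ⇒  Cov = 60.8883 / 6 = 10.1481
Σ(R_m − R̄_m)² = 156.5283  ⇒  Var(R_m) = 156.5283 / 6 = 26.0881
β = Cov / Var(R_m) = 10.1481 / 26.0881 = 0.3890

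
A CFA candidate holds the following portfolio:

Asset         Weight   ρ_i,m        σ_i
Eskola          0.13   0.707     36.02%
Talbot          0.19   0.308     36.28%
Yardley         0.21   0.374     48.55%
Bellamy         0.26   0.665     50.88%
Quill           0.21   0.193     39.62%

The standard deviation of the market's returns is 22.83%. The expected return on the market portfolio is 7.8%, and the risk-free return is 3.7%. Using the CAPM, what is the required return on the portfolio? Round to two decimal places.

β_Eskola = 0.707 × 36.02% / 22.83% = 1.1155
β_Talbot = 0.308 × 36.28% / 22.83% = 0.4895
β_Yardley = 0.374 × 48.55% / 22.83% = 0.7953
β_Bellamy = 0.665 × 50.88% / 22.83% = 1.4820
β_Quill = 0.193 × 39.62% / 22.83% = 0.3349
β_P = Σ w_i β_i = 0.13×1.1155 + 0.19×0.4895 + 0.21×0.7953 + 0.26×1.4820 + 0.21×0.3349 = 0.8607
MRP = 7.8% − 3.7% = 4.10%
E(R_P) = R_f + β_P × MRP = 3.7% + 0.8607 × 4.1% = 7.23%

7.23%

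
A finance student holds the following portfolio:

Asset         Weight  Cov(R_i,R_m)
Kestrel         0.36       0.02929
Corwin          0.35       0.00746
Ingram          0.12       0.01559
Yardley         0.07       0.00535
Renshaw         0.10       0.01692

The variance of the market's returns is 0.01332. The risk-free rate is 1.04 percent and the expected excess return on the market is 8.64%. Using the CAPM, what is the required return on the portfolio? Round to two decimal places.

12.13%

β_Kestrel = 0.02929 / 0.01332 = 2.1989
β_Corwin = 0.00746 / 0.01332 = 0.5601
β_Ingram = 0.01559 / 0.01332 = 1.1704
β_Yardley = 0.00535 / 0.01332 = 0.4017
β_Renshaw = 0.01692 / 0.01332 = 1.2703
β_P = Σ w_i β_i = 0.36×2.1989 + 0.35×0.5601 + 0.12×1.1704 + 0.07×0.4017 + 0.10×1.2703 = 1.2832
E(R_P) = R_f + β_P × MRP = 1.04% + 1.2832 × 8.64% = 12.13%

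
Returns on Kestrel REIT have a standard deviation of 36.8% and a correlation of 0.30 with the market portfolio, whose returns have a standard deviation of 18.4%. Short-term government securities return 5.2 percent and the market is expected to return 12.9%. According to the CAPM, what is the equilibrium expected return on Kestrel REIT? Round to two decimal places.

9.82%

β = ρ × σ_i / σ_m = 0.30 × 36.8% / 18.4% = 0.6000
MRP = 12.9% − 5.2% = 7.70%
E(R) = 5.2% + 0.6000 × 7.7% = 9.82%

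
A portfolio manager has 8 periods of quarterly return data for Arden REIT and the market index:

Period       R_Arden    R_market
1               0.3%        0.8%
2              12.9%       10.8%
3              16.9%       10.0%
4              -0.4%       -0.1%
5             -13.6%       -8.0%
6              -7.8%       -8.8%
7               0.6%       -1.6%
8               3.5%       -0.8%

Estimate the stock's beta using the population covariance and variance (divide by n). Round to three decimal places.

Mean R_i = (0.3 + 12.9 + 16.9 − 0.4 − 13.6 − 7.8 + 0.6 + 3.5) / 8 = 1.5500%
Mean R_m = (0.8 + 10.8 + 10.0 − 0.1 − 8.0 − 8.8 − 1.6 − 0.8) / 8 = 0.2875%
Σ(R_i − R̄_i)(R_m − R̄_m) = 478.7150  ⇒  Cov = 478.7150 / 8 = 59.8394
Σ(R_m − R̄_m)² = 361.2688  ⇒  Var(R_m) = 361.2688 / 8 = 45.1586
β = Cov / Var(R_m) = 59.8394 / 45.1586 = 1.3251

1.325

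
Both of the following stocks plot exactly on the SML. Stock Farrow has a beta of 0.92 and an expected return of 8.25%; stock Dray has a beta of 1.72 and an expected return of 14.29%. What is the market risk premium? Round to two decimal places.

Both satisfy E(R) = R_f + β·MRP, so the slope of the SML is
MRP = (14.29% − 8.25%) / (1.72 − 0.92) = 6.04% / 0.80 = 7.5500%

7.55%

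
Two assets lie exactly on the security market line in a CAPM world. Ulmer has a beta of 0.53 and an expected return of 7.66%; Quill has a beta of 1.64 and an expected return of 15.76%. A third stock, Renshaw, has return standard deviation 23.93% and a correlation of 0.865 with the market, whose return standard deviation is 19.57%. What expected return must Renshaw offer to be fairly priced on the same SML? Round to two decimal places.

11.51%

MRP = (15.76% − 7.66%) / (1.64 − 0.53) = 7.2973%
R_f = 7.66% − 0.53 × 7.2973% = 3.7924%
β_Renshaw = ρ·σ_i/σ_m = 0.865 × 23.93 / 19.57 = 1.0577
E(R_Renshaw) = R_f + β × MRP = 3.7924% + 1.0577 × 7.2973% = 11.51%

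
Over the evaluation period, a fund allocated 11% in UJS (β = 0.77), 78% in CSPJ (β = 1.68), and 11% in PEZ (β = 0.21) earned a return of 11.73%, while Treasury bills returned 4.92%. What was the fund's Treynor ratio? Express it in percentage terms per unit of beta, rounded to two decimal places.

β_P = 0.11×0.77 + 0.78×1.68 + 0.11×0.21 = 1.4182
Treynor = (R_P − R_f) / β_P = (11.73% − 4.92%) / 1.4182 = 6.81% / 1.4182 = 4.80%

4.80%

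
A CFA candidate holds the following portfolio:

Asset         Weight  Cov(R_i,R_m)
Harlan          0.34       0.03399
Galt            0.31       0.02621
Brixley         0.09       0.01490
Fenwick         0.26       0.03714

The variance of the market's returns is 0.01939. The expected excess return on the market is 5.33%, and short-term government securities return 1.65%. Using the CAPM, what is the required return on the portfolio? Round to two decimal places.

10.08%

β_Harlan = 0.03399 / 0.01939 = 1.7530
β_Galt = 0.02621 / 0.01939 = 1.3517
β_Brixley = 0.01490 / 0.01939 = 0.7684
β_Fenwick = 0.03714 / 0.01939 = 1.9154
β_P = Σ w_i β_i = 0.34×1.7530 + 0.31×1.3517 + 0.09×0.7684 + 0.26×1.9154 = 1.5822
E(R_P) = R_f + β_P × MRP = 1.65% + 1.5822 × 5.33% = 10.08%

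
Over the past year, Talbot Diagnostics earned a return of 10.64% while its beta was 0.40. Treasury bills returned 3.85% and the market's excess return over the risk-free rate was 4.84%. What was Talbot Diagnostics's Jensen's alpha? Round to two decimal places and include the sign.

CAPM benchmark = R_f + β(R_m − R_f) = 3.85% + 0.40 × 4.84% = 5.7860%
α = actual − benchmark = 10.64% − 5.7860% = +4.85%

+4.85%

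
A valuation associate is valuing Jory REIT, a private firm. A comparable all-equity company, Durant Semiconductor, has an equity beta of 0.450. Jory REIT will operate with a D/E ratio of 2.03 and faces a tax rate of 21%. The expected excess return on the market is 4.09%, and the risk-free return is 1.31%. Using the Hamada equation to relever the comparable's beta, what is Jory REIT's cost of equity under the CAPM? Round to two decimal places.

β_L = β_U × [1 + (1 − t)(D/E)] = 0.450 × [1 + (1 − 0.21) × 2.03]
    = 0.450 × [1 + 0.79 × 2.03] = 0.450 × 2.6037 = 1.1717
E(R) = R_f + β_L × MRP = 1.31% + 1.1717 × 4.09% = 6.10%

6.10%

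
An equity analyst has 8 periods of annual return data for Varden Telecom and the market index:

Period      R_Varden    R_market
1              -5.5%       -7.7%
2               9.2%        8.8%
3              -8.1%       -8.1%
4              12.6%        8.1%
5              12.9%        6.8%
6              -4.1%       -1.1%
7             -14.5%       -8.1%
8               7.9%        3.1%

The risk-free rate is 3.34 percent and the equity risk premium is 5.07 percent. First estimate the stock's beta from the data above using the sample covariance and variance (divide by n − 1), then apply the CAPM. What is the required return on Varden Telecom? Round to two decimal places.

10.13%

Mean R_i = (-5.5 + 9.2 − 8.1 + 12.6 + 12.9 − 4.1 − 14.5 + 7.9) / 8 = 1.3000%
Mean R_m = (-7.7 + 8.8 − 8.1 + 8.1 + 6.8 − 1.1 − 8.1 + 3.1) / 8 = 0.2250%
Σ(R_i − R̄_i)(R_m − R̄_m) = 522.8100  ⇒  Cov = 522.8100 / 7 = 74.6871
Σ(R_m − R̄_m)² = 390.2150  ⇒  Var(R_m) = 390.2150 / 7 = 55.7450
β = Cov / Var(R_m) = 74.6871 / 55.7450 = 1.3398
E(R) = R_f + β × MRP = 3.34% + 1.3398 × 5.07% = 10.13%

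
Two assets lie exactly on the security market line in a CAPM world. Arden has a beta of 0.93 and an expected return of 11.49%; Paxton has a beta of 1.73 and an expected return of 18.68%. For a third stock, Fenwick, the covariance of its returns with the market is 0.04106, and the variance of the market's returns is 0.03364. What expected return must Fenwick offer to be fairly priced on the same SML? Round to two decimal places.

MRP = (18.68% − 11.49%) / (1.73 − 0.93) = 8.9875%
R_f = 11.49% − 0.93 × 8.9875% = 3.1316%
β_Fenwick = Cov / Var(R_m) = 0.04106 / 0.03364 = 1.2206
E(R_Fenwick) = R_f + β × MRP = 3.1316% + 1.2206 × 8.9875% = 14.10%

14.10%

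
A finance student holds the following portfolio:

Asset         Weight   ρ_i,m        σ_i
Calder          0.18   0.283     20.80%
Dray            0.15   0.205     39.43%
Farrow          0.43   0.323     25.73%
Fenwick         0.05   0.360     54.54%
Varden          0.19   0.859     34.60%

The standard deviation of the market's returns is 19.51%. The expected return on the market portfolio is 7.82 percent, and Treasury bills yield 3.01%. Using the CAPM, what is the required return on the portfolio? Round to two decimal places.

6.09%

β_Calder = 0.283 × 20.80% / 19.51% = 0.3017
β_Dray = 0.205 × 39.43% / 19.51% = 0.4143
β_Farrow = 0.323 × 25.73% / 19.51% = 0.4260
β_Fenwick = 0.360 × 54.54% / 19.51% = 1.0064
β_Varden = 0.859 × 34.60% / 19.51% = 1.5234
β_P = Σ w_i β_i = 0.18×0.3017 + 0.15×0.4143 + 0.43×0.4260 + 0.05×1.0064 + 0.19×1.5234 = 0.6394
MRP = 7.82% − 3.01% = 4.81%
E(R_P) = R_f + β_P × MRP = 3.01% + 0.6394 × 4.81% = 6.09%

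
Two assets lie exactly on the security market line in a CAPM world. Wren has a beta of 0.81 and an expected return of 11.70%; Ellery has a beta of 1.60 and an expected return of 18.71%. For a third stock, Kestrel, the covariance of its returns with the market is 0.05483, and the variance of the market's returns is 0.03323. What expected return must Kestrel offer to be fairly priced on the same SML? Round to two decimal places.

19.15%

MRP = (18.71% − 11.70%) / (1.60 − 0.81) = 8.8734%
R_f = 11.70% − 0.81 × 8.8734% = 4.5125%
β_Kestrel = Cov / Var(R_m) = 0.05483 / 0.03323 = 1.6500
E(R_Kestrel) = R_f + β × MRP = 4.5125% + 1.6500 × 8.8734% = 19.15%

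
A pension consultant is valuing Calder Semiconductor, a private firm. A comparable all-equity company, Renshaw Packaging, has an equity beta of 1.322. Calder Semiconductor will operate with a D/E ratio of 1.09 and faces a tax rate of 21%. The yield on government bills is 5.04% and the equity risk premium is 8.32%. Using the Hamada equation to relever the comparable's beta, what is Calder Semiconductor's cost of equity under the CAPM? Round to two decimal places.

β_L = β_U × [1 + (1 − t)(D/E)] = 1.322 × [1 + (1 − 0.21) × 1.09]
    = 1.322 × [1 + 0.79 × 1.09] = 1.322 × 1.8611 = 2.4604
E(R) = R_f + β_L × MRP = 5.04% + 2.4604 × 8.32% = 25.51%

25.51%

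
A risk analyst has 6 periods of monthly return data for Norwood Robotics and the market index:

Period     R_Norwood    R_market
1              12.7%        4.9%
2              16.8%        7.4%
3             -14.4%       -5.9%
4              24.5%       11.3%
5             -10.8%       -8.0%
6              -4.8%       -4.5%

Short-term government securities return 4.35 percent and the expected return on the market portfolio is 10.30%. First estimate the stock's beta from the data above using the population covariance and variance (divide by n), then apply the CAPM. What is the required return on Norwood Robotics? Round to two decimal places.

16.13%

Mean R_i = (12.7 + 16.8 − 14.4 + 24.5 − 10.8 − 4.8) / 6 = 4.0000%
Mean R_m = (4.9 + 7.4 − 5.9 + 11.3 − 8.0 − 4.5) / 6 = 0.8667%
Σ(R_i − R̄_i)(R_m − R̄_m) = 635.5600  ⇒  Cov = 635.5600 / 6 = 105.9267
Σ(R_m − R̄_m)² = 321.0133  ⇒  Var(R_m) = 321.0133 / 6 = 53.5022
β = Cov / Var(R_m) = 105.9267 / 53.5022 = 1.9799
MRP = 10.30% − 4.35% = 5.95%
E(R) = R_f + β × MRP = 4.35% + 1.9799 × 5.95% = 16.13%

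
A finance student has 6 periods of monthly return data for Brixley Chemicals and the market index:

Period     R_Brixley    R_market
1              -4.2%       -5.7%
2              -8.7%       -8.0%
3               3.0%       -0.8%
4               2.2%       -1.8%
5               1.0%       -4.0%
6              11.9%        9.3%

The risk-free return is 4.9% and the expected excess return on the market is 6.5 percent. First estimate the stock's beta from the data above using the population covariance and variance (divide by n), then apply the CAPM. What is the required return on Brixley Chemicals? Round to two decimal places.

12.14%

Mean R_i = (-4.2 − 8.7 + 3.0 + 2.2 + 1.0 + 11.9) / 6 = 0.8667%
Mean R_m = (-5.7 − 8.0 − 0.8 − 1.8 − 4.0 + 9.3) / 6 = -1.8333%
Σ(R_i − R̄_i)(R_m − R̄_m) = 203.3833  ⇒  Cov = 203.3833 / 6 = 33.8972
Σ(R_m − R̄_m)² = 182.6933  ⇒  Var(R_m) = 182.6933 / 6 = 30.4489
β = Cov / Var(R_m) = 33.8972 / 30.4489 = 1.1132
E(R) = R_f + β × MRP = 4.9% + 1.1132 × 6.5% = 12.14%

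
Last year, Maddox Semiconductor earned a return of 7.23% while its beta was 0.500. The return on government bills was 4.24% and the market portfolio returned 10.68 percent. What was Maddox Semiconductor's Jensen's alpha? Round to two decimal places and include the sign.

Market excess return = 10.68% − 4.24% = 6.44%
CAPM benchmark = R_f + β(R_m − R_f) = 4.24% + 0.500 × 6.44% = 7.46000%
α = actual − benchmark = 7.23% − 7.46000% = -0.23%

-0.23%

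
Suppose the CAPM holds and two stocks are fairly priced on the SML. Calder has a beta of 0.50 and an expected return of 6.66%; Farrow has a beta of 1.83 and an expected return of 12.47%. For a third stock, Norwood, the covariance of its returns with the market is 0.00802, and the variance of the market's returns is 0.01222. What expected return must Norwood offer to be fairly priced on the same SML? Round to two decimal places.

7.34%

MRP = (12.47% − 6.66%) / (1.83 − 0.50) = 4.3684%
R_f = 6.66% − 0.50 × 4.3684% = 4.4758%
β_Norwood = Cov / Var(R_m) = 0.00802 / 0.01222 = 0.6563
E(R_Norwood) = R_f + β × MRP = 4.4758% + 0.6563 × 4.3684% = 7.34%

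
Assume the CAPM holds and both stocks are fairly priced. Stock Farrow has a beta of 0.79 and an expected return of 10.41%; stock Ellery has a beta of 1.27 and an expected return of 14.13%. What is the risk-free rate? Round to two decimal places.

Both satisfy E(R) = R_f + β·MRP, so the slope of the SML is
MRP = (14.13% − 10.41%) / (1.27 − 0.79) = 3.72% / 0.48 = 7.7500%
R_f = E(R_Farrow) − β_Farrow·MRP = 10.41% − 0.79 × 7.7500% = 4.2875%

4.29%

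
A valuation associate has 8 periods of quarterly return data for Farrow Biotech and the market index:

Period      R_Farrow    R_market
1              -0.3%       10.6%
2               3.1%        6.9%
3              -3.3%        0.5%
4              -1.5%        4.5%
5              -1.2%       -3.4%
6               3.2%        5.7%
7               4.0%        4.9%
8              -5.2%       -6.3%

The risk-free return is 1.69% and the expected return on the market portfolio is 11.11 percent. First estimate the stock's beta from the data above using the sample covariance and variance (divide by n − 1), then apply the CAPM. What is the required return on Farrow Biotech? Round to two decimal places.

5.46%

Mean R_i = (-0.3 + 3.1 − 3.3 − 1.5 − 1.2 + 3.2 + 4.0 − 5.2) / 8 = -0.1500%
Mean R_m = (10.6 + 6.9 + 0.5 + 4.5 − 3.4 + 5.7 + 4.9 − 6.3) / 8 = 2.9250%
Σ(R_i − R̄_i)(R_m − R̄_m) = 88.0000  ⇒  Cov = 88.0000 / 7 = 12.5714
Σ(R_m − R̄_m)² = 219.7750  ⇒  Var(R_m) = 219.7750 / 7 = 31.3964
β = Cov / Var(R_m) = 12.5714 / 31.3964 = 0.4004
MRP = 11.11% − 1.69% = 9.42%
E(R) = R_f + β × MRP = 1.69% + 0.4004 × 9.42% = 5.46%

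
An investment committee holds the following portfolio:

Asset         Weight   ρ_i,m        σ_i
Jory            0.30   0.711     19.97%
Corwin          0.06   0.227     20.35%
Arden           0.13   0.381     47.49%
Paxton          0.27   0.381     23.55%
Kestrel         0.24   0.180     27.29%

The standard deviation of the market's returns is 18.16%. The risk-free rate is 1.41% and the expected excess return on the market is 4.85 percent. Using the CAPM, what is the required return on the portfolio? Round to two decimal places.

β_Jory = 0.711 × 19.97% / 18.16% = 0.7819
β_Corwin = 0.227 × 20.35% / 18.16% = 0.2544
β_Arden = 0.381 × 47.49% / 18.16% = 0.9963
β_Paxton = 0.381 × 23.55% / 18.16% = 0.4941
β_Kestrel = 0.180 × 27.29% / 18.16% = 0.2705
β_P = Σ w_i β_i = 0.30×0.7819 + 0.06×0.2544 + 0.13×0.9963 + 0.27×0.4941 + 0.24×0.2705 = 0.5777
E(R_P) = R_f + β_P × MRP = 1.41% + 0.5777 × 4.85% = 4.21%

4.21%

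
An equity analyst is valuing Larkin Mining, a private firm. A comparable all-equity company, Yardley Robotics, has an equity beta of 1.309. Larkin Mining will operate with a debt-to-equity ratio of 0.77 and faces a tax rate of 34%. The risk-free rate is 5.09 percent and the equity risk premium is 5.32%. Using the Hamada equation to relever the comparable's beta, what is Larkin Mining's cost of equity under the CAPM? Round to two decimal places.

β_L = β_U × [1 + (1 − t)(D/E)] = 1.309 × [1 + (1 − 0.34) × 0.77]
    = 1.309 × [1 + 0.66 × 0.77] = 1.309 × 1.5082 = 1.9742
E(R) = R_f + β_L × MRP = 5.09% + 1.9742 × 5.32% = 15.59%

15.59%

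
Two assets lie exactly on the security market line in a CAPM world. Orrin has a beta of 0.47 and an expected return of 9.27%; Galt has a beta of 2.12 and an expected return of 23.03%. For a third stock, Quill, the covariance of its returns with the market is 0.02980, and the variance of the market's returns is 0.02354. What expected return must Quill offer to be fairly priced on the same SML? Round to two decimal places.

15.91%

MRP = (23.03% − 9.27%) / (2.12 − 0.47) = 8.3394%
R_f = 9.27% − 0.47 × 8.3394% = 5.3505%
β_Quill = Cov / Var(R_m) = 0.02980 / 0.02354 = 1.2659
E(R_Quill) = R_f + β × MRP = 5.3505% + 1.2659 × 8.3394% = 15.91%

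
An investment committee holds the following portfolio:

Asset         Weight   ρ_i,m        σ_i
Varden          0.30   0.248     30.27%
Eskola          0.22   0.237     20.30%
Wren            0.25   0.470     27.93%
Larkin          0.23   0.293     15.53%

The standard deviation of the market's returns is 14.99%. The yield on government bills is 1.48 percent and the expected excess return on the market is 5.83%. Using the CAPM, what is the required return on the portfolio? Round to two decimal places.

β_Varden = 0.248 × 30.27% / 14.99% = 0.5008
β_Eskola = 0.237 × 20.30% / 14.99% = 0.3210
β_Wren = 0.470 × 27.93% / 14.99% = 0.8757
β_Larkin = 0.293 × 15.53% / 14.99% = 0.3036
β_P = Σ w_i β_i = 0.30×0.5008 + 0.22×0.3210 + 0.25×0.8757 + 0.23×0.3036 = 0.5096
E(R_P) = R_f + β_P × MRP = 1.48% + 0.5096 × 5.83% = 4.45%

4.45%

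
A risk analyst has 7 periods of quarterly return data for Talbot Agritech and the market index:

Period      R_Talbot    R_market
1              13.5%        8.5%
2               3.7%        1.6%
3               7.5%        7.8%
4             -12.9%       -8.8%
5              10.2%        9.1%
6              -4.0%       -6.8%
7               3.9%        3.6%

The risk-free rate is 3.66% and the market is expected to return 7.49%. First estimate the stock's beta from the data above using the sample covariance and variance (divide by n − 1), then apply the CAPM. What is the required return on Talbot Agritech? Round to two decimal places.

8.16%

Mean R_i = (13.5 + 3.7 + 7.5 − 12.9 + 10.2 − 4.0 + 3.9) / 7 = 3.1286%
Mean R_m = (8.5 + 1.6 + 7.8 − 8.8 + 9.1 − 6.8 + 3.6) / 7 = 2.1429%
Σ(R_i − R̄_i)(R_m − R̄_m) = 379.8214  ⇒  Cov = 379.8214 / 6 = 63.3036
Σ(R_m − R̄_m)² = 322.9571  ⇒  Var(R_m) = 322.9571 / 6 = 53.8262
β = Cov / Var(R_m) = 63.3036 / 53.8262 = 1.1761
MRP = 7.49% − 3.66% = 3.83%
E(R) = R_f + β × MRP = 3.66% + 1.1761 × 3.83% = 8.16%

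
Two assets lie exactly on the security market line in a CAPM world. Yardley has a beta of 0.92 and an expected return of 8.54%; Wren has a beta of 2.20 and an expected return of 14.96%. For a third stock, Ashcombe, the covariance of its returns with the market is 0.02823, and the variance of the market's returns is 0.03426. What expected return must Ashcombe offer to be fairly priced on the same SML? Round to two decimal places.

MRP = (14.96% − 8.54%) / (2.20 − 0.92) = 5.0156%
R_f = 8.54% − 0.92 × 5.0156% = 3.9256%
β_Ashcombe = Cov / Var(R_m) = 0.02823 / 0.03426 = 0.8240
E(R_Ashcombe) = R_f + β × MRP = 3.9256% + 0.8240 × 5.0156% = 8.06%

8.06%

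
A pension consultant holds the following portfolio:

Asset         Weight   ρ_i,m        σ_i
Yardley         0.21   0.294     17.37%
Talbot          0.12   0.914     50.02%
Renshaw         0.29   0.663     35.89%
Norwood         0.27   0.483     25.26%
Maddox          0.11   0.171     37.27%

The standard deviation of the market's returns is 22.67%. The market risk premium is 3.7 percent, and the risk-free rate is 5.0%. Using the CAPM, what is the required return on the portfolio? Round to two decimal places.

β_Yardley = 0.294 × 17.37% / 22.67% = 0.2253
β_Talbot = 0.914 × 50.02% / 22.67% = 2.0167
β_Renshaw = 0.663 × 35.89% / 22.67% = 1.0496
β_Norwood = 0.483 × 25.26% / 22.67% = 0.5382
β_Maddox = 0.171 × 37.27% / 22.67% = 0.2811
β_P = Σ w_i β_i = 0.21×0.2253 + 0.12×2.0167 + 0.29×1.0496 + 0.27×0.5382 + 0.11×0.2811 = 0.7699
E(R_P) = R_f + β_P × MRP = 5.0% + 0.7699 × 3.7% = 7.85%

7.85%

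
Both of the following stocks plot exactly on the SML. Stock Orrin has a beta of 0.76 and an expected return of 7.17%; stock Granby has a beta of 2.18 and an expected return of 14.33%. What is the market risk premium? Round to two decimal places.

5.04%

Both satisfy E(R) = R_f + β·MRP, so the slope of the SML is
MRP = (14.33% − 7.17%) / (2.18 − 0.76) = 7.16% / 1.42 = 5.0423%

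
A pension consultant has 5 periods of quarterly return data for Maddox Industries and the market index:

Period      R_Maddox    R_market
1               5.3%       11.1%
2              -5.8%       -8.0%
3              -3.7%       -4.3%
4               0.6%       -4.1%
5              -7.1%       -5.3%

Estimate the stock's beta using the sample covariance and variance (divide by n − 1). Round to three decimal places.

Mean R_i = (5.3 − 5.8 − 3.7 + 0.6 − 7.1) / 5 = -2.1400%
Mean R_m = (11.1 − 8.0 − 4.3 − 4.1 − 5.3) / 5 = -2.1200%
Σ(R_i − R̄_i)(R_m − R̄_m) = 133.6260  ⇒  Cov = 133.6260 / 4 = 33.4065
Σ(R_m − R̄_m)² = 228.1280  ⇒  Var(R_m) = 228.1280 / 4 = 57.0320
β = Cov / Var(R_m) = 33.4065 / 57.0320 = 0.5858

0.586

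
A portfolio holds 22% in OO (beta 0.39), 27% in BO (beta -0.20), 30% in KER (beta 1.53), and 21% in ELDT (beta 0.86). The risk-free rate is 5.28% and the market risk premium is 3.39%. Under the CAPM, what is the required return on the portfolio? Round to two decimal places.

β_P = Σ w_i β_i = 0.22×0.39 + 0.27×-0.20 + 0.30×1.53 + 0.21×0.86 = 0.6714
E(R_P) = R_f + β_P × MRP = 5.28% + 0.6714 × 3.39% = 7.56%

7.56%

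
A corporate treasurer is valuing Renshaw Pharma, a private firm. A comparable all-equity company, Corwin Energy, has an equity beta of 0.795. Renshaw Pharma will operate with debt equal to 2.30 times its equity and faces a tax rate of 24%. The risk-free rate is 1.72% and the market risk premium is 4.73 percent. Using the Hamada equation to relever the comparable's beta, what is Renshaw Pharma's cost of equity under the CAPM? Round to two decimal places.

12.05%

β_L = β_U × [1 + (1 − t)(D/E)] = 0.795 × [1 + (1 − 0.24) × 2.30]
    = 0.795 × [1 + 0.76 × 2.30] = 0.795 × 2.7480 = 2.1847
E(R) = R_f + β_L × MRP = 1.72% + 2.1847 × 4.73% = 12.05%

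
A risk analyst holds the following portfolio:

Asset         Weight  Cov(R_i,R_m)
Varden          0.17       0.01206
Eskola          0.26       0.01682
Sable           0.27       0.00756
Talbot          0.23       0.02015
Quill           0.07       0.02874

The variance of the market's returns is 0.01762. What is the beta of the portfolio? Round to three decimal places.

0.858

β_Varden = 0.01206 / 0.01762 = 0.6844
β_Eskola = 0.01682 / 0.01762 = 0.9546
β_Sable = 0.00756 / 0.01762 = 0.4291
β_Talbot = 0.02015 / 0.01762 = 1.1436
β_Quill = 0.02874 / 0.01762 = 1.6311
β_P = Σ w_i β_i = 0.17×0.6844 + 0.26×0.9546 + 0.27×0.4291 + 0.23×1.1436 + 0.07×1.6311 = 0.8576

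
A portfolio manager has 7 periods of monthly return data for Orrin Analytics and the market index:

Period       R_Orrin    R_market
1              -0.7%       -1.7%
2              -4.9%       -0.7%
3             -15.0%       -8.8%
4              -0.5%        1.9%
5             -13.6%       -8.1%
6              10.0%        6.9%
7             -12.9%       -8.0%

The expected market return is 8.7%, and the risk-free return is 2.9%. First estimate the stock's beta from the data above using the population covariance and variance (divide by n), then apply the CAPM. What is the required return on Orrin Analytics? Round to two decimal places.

11.59%

Mean R_i = (-0.7 − 4.9 − 15.0 − 0.5 − 13.6 + 10.0 − 12.9) / 7 = -5.3714%
Mean R_m = (-1.7 − 0.7 − 8.8 + 1.9 − 8.1 + 6.9 − 8.0) / 7 = -2.6429%
Σ(R_i − R̄_i)(R_m − R̄_m) = 318.6586  ⇒  Cov = 318.6586 / 7 = 45.5227
Σ(R_m − R̄_m)² = 212.7571  ⇒  Var(R_m) = 212.7571 / 7 = 30.3939
β = Cov / Var(R_m) = 45.5227 / 30.3939 = 1.4978
MRP = 8.7% − 2.9% = 5.80%
E(R) = R_f + β × MRP = 2.9% + 1.4978 × 5.8% = 11.59%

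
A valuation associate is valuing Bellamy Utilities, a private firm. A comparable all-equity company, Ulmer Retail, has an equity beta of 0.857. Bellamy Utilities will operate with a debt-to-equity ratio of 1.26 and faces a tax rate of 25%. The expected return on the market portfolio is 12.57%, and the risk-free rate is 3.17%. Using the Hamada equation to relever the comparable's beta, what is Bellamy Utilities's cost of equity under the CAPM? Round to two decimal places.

18.84%

β_L = β_U × [1 + (1 − t)(D/E)] = 0.857 × [1 + (1 − 0.25) × 1.26]
    = 0.857 × [1 + 0.75 × 1.26] = 0.857 × 1.9450 = 1.6669
MRP = 12.57% − 3.17% = 9.40%
E(R) = R_f + β_L × MRP = 3.17% + 1.6669 × 9.40% = 18.84%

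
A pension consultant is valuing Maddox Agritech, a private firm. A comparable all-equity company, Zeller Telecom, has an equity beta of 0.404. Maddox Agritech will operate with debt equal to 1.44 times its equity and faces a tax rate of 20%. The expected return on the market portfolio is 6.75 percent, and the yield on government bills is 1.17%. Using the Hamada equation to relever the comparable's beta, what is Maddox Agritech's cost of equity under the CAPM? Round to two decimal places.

6.02%

β_L = β_U × [1 + (1 − t)(D/E)] = 0.404 × [1 + (1 − 0.20) × 1.44]
    = 0.404 × [1 + 0.80 × 1.44] = 0.404 × 2.1520 = 0.8694
MRP = 6.75% − 1.17% = 5.58%
E(R) = R_f + β_L × MRP = 1.17% + 0.8694 × 5.58% = 6.02%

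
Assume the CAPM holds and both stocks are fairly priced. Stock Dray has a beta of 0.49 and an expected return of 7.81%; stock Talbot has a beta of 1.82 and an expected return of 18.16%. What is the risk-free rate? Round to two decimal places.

Both satisfy E(R) = R_f + β·MRP, so the slope of the SML is
MRP = (18.16% − 7.81%) / (1.82 − 0.49) = 10.35% / 1.33 = 7.7820%
R_f = E(R_Dray) − β_Dray·MRP = 7.81% − 0.49 × 7.7820% = 3.9968%

4.00%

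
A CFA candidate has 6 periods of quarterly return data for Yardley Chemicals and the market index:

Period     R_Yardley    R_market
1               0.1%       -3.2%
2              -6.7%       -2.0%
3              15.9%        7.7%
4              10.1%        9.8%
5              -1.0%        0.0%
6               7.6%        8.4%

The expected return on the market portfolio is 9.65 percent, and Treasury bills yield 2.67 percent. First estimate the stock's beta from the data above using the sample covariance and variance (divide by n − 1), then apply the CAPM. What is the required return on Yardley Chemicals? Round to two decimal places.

Mean R_i = (0.1 − 6.7 + 15.9 + 10.1 − 1.0 + 7.6) / 6 = 4.3333%
Mean R_m = (-3.2 − 2.0 + 7.7 + 9.8 + 0.0 + 8.4) / 6 = 3.4500%
Σ(R_i − R̄_i)(R_m − R̄_m) = 208.6300  ⇒  Cov = 208.6300 / 5 = 41.7260
Σ(R_m − R̄_m)² = 168.7150  ⇒  Var(R_m) = 168.7150 / 5 = 33.7430
β = Cov / Var(R_m) = 41.7260 / 33.7430 = 1.2366
MRP = 9.65% − 2.67% = 6.98%
E(R) = R_f + β × MRP = 2.67% + 1.2366 × 6.98% = 11.30%

11.30%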